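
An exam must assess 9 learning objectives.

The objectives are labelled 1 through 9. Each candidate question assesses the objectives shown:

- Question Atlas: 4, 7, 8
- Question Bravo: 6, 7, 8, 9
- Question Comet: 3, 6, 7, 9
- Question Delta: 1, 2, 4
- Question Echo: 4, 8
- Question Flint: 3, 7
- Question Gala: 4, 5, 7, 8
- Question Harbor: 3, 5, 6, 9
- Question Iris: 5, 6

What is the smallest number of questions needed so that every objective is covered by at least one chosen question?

3

Comet and Delta and Gala together: Comet ∪ Delta ∪ Gala = {1, 2, 3, 4, 5, 6, 7, 8, 9} — every objective is covered.
Each question has at most 4 objectives, and 2·4 = 8 < 9 — so at least 3 questions are needed, and 3 is optimal.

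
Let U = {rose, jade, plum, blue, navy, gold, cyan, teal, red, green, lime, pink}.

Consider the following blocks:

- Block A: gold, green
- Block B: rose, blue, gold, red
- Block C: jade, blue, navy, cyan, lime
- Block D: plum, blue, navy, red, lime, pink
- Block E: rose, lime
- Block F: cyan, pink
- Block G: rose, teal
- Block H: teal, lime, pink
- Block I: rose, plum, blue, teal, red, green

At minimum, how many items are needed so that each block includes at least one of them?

T = {rose, gold, cyan, lime} meets every block (each contains at least one member of T), and |T| = 4.
No choice of 3 items meets every block, so 4 is the minimum.

4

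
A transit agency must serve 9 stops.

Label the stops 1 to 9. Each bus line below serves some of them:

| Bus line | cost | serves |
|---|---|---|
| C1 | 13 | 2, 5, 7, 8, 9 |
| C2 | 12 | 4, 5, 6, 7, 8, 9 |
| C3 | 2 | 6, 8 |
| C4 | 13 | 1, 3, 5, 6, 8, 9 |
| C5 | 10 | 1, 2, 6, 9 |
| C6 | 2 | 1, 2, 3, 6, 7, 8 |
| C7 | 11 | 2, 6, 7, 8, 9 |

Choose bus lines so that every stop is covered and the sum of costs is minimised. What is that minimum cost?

14

C2, C6 together cover every stop (C2 ∪ C6 = {1, 2, 3, 4, 5, 6, 7, 8, 9}); total cost 12 + 2 = 14.
No covering selection has total cost below 14.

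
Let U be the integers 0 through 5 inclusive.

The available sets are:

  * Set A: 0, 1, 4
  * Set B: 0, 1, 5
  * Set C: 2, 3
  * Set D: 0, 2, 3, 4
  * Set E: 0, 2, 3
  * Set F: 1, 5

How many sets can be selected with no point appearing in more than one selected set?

E, F are pairwise disjoint (E={0,2,3}; F={1,5}).
Every remaining set overlaps one of these, and no 3 of the listed sets are pairwise disjoint, so 2 is the maximum.

2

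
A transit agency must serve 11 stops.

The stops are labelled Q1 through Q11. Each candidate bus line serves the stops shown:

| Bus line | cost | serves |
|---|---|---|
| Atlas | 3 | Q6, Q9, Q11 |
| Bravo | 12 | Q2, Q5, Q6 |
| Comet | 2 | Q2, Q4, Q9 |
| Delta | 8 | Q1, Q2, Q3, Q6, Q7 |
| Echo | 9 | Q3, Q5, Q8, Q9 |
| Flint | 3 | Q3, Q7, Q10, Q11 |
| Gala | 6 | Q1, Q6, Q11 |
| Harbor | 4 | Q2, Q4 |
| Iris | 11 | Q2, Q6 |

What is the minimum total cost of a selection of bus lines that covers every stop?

Comet, Echo, Flint, Gala together cover every stop (Comet ∪ Echo ∪ Flint ∪ Gala = {Q1, Q2, Q3, Q4, Q5, Q6, Q7, Q8, Q9, Q10, Q11}); total cost 2 + 9 + 3 + 6 = 20.
The greedy pick Comet, Flint, Atlas, Echo, Gala costs 23; no covering selection beats 20.

20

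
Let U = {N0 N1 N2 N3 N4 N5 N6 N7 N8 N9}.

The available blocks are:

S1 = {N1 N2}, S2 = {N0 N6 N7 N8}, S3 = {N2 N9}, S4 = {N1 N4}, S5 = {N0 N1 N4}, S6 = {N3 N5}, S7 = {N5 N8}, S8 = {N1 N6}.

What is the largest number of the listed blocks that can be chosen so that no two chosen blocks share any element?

4

S2, S3, S4, S6 are pairwise disjoint (S2={N0,N6,N7,N8}; S3={N2,N9}; S4={N1,N4}; S6={N3,N5}).
Every remaining block overlaps one of these, and no 5 of the listed blocks are pairwise disjoint, so 4 is the maximum.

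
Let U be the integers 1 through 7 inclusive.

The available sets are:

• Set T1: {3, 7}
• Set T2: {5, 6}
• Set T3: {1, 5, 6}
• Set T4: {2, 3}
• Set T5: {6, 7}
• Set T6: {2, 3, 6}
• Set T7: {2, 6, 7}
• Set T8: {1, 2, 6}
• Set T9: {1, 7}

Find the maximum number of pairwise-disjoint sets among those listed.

3

T2, T4, T9 are pairwise disjoint (T2={5,6}; T4={2,3}; T9={1,7}).
Every remaining set overlaps one of these, and no 4 of the listed sets are pairwise disjoint, so 3 is the maximum.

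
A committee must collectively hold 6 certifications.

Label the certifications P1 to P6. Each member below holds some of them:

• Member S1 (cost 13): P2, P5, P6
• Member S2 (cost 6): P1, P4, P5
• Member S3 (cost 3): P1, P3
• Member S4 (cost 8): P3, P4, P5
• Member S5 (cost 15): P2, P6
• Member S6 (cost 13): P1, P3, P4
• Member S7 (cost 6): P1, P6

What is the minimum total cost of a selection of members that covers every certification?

S1, S2, S3 together cover every certification (S1 ∪ S2 ∪ S3 = {P1, P2, P3, P4, P5, P6}); total cost 13 + 6 + 3 = 22.
The greedy pick S3, S2, S7, S1 costs 28; no covering selection beats 22.

22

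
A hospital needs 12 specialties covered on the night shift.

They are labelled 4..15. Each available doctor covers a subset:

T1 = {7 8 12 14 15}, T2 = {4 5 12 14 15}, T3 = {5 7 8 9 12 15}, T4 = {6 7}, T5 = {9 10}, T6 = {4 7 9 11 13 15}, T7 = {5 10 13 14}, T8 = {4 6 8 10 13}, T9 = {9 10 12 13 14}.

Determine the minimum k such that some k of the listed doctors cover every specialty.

3

Take {T2, T6, T8}. Their union is {4, 5, 6, 7, 8, 9, 10, 11, 12, 13, 14, 15}, which is all 12 specialties.
Only T6 contains 11, so T6 is forced; the remaining 6 specialties need at least 2 more doctors (each remaining doctor adds at most 3) — so at least 3 doctors are needed, and 3 is optimal.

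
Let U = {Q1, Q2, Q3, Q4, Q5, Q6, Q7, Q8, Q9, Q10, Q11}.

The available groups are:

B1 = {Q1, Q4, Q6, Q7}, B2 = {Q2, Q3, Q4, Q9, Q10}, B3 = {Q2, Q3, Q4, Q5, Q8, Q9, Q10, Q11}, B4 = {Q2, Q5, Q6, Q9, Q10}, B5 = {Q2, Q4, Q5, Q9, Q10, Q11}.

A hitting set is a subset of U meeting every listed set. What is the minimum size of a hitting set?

The 2 items {Q2, Q6} hit every group.
No single item lies in every group, so at least 2 are needed and 2 is optimal.

2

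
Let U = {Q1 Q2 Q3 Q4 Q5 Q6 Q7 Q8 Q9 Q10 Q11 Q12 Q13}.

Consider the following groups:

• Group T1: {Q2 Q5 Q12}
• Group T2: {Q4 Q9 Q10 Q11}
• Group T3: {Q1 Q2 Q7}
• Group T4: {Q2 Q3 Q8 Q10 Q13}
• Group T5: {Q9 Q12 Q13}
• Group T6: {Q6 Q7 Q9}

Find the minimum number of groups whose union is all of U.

T1, T2, T3, T4, and T6 cover everything between them: the union {Q1, Q2, Q3, Q4, Q5, Q6, Q7, Q8, Q9, Q10, Q11, Q12, Q13} is all of U.
No 4 of the 6 groups cover everything (all 15 combinations miss at least one item), so 5 is optimal.

5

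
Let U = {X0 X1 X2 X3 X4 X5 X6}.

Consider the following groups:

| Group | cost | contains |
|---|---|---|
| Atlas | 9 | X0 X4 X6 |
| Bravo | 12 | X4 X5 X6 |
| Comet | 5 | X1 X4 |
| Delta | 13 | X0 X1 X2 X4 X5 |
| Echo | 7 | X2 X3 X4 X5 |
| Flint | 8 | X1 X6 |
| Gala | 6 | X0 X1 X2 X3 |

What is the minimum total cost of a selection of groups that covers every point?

Bravo, Gala together cover every point (Bravo ∪ Gala = {X0, X1, X2, X3, X4, X5, X6}); total cost 12 + 6 = 18.
The greedy pick Gala, Echo, Flint costs 21; no covering selection beats 18.

18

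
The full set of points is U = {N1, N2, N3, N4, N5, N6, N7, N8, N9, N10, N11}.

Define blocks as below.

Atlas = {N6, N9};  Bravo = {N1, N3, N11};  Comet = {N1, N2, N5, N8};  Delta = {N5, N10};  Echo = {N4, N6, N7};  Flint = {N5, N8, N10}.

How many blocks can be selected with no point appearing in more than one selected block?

Bravo, Delta, Echo are pairwise disjoint (Bravo={N1,N3,N11}; Delta={N5,N10}; Echo={N4,N6,N7}).
Every remaining block overlaps one of these, and no 4 of the listed blocks are pairwise disjoint, so 3 is the maximum.

3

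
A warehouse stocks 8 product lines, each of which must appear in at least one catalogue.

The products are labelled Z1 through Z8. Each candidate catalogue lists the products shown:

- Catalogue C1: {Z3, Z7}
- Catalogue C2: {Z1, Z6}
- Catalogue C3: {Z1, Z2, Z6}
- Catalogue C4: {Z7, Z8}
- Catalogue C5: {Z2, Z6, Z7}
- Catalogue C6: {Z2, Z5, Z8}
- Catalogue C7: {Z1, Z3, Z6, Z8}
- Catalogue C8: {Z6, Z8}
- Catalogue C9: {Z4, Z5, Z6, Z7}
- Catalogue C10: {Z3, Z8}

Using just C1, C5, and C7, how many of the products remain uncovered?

2

Union of C1, C5, C7 = {Z1, Z2, Z3, Z6, Z7, Z8}.
Not covered: Z4, Z5 — 2 products.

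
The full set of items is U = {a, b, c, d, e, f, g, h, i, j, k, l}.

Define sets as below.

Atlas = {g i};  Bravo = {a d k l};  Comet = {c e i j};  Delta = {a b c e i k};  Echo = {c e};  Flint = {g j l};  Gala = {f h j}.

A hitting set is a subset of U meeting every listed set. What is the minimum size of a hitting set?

4

The 4 items {e, g, j, l} hit every set.
The sets Atlas, Bravo, Echo, Gala are pairwise disjoint, so any hitting set needs a separate item for each — at least 4. Hence 4 is optimal.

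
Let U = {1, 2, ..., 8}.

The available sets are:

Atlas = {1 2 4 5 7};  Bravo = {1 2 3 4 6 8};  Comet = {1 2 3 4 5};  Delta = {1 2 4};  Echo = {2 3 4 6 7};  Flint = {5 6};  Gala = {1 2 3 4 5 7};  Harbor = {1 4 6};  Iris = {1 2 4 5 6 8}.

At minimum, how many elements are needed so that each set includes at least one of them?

Take H = {4, 6}. Each listed set contains at least one of these, so H is a hitting set of size 2.
The sets Delta, Flint are pairwise disjoint, so any hitting set needs a separate element for each — at least 2. Hence 2 is optimal.

2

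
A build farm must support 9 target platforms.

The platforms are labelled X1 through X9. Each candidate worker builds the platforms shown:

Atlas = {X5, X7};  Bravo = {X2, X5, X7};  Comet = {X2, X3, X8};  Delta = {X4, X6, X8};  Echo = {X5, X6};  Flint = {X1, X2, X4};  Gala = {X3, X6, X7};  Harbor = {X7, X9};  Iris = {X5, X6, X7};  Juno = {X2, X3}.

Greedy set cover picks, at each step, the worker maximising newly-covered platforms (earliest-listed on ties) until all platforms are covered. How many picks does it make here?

Greedy: pick Bravo (covers 3 new) → pick Delta (covers 3 new) → pick Comet (covers 1 new) → pick Flint (covers 1 new) → pick Harbor (covers 1 new). Total picks: 5.
(The true minimum cover uses only 4 workers, so greedy is not optimal here.)

5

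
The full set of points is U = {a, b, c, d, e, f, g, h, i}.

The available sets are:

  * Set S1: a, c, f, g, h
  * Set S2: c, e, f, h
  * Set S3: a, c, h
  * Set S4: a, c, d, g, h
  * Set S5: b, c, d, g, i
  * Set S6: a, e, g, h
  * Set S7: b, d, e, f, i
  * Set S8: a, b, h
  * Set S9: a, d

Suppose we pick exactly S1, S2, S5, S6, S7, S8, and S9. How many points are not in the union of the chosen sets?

0

Union of S1, S2, S5, S6, S7, S8, S9 = {a, b, c, d, e, f, g, h, i} — that's every point, so 0 are uncovered.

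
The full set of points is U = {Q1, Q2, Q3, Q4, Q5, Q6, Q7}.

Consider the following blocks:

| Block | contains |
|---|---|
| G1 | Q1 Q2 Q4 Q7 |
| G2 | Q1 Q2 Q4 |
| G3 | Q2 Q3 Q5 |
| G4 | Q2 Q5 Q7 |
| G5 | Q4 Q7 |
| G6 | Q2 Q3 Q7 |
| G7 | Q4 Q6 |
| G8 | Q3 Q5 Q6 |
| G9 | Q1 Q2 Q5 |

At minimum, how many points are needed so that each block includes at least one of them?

3

H = {Q2, Q4, Q6} meets every block (each contains at least one member of H), and |H| = 3.
No choice of 2 points meets every block, so 3 is the minimum.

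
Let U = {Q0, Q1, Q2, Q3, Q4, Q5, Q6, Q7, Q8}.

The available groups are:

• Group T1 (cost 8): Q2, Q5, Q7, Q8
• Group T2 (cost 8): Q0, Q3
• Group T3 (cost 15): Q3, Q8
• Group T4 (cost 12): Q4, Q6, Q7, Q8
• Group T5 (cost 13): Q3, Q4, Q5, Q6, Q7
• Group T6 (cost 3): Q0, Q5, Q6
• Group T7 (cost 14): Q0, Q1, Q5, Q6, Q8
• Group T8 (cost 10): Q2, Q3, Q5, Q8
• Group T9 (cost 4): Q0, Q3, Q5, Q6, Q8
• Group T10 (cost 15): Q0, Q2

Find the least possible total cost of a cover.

35

T1, T5, T7 together cover every point (T1 ∪ T5 ∪ T7 = {Q0, Q1, Q2, Q3, Q4, Q5, Q6, Q7, Q8}); total cost 8 + 13 + 14 = 35.
The greedy pick T9, T1, T4, T7 costs 38; no covering selection beats 35.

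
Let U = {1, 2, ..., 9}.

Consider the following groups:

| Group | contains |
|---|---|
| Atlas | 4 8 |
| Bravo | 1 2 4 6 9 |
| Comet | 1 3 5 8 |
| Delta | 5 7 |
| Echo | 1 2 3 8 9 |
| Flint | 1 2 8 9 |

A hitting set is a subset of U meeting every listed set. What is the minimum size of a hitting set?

3

Take H = {4, 7, 8}. Each listed group contains at least one of these, so H is a hitting set of size 3.
No choice of 2 points meets every group, so 3 is the minimum.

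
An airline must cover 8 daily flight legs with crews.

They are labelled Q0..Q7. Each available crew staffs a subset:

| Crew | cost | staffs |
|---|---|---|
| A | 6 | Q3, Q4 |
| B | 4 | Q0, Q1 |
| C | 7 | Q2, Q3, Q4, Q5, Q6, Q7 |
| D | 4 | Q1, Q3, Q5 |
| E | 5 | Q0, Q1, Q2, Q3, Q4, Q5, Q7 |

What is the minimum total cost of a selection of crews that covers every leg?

B, C together cover every leg (B ∪ C = {Q0, Q1, Q2, Q3, Q4, Q5, Q6, Q7}); total cost 4 + 7 = 11.
The greedy pick E, C costs 12; no covering selection beats 11.

11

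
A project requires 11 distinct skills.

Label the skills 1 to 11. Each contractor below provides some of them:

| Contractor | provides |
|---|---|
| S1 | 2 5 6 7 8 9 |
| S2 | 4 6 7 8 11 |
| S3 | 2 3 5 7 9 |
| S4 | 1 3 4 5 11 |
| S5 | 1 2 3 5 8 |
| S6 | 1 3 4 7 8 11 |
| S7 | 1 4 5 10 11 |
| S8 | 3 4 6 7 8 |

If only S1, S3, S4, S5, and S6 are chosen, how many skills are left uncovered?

Union of S1, S3, S4, S5, S6 = {1, 2, 3, 4, 5, 6, 7, 8, 9, 11}.
Not covered: 10 — 1 skill.

1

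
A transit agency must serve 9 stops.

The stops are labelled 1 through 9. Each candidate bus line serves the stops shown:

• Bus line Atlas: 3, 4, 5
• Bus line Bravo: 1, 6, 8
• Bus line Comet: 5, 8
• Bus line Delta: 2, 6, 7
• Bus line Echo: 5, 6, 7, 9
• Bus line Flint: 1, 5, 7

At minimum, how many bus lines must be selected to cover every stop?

4

Atlas and Bravo and Delta and Echo together: Atlas ∪ Bravo ∪ Delta ∪ Echo = {1, 2, 3, 4, 5, 6, 7, 8, 9} — every stop is covered.
Only Echo contains 9, so Echo is forced; the remaining 5 stops need at least 3 more bus lines (each remaining bus line adds at most 2) — so at least 4 bus lines are needed, and 4 is optimal.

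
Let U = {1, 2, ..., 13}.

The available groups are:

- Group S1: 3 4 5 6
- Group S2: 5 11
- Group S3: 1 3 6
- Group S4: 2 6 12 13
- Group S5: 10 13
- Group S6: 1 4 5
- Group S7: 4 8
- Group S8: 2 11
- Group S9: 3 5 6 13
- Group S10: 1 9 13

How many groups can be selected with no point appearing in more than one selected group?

S3, S5, S7, S8 are pairwise disjoint (S3={1,3,6}; S5={10,13}; S7={4,8}; S8={2,11}).
Every remaining group overlaps one of these, and no 5 of the listed groups are pairwise disjoint, so 4 is the maximum.

4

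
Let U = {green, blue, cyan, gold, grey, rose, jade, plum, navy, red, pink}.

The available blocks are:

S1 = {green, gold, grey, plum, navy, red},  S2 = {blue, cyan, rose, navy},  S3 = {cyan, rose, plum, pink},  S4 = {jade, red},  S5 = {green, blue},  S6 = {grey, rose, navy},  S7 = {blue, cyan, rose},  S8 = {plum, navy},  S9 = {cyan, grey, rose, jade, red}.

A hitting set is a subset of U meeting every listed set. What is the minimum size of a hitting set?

4

Take H = {blue, rose, navy, red}. Each listed block contains at least one of these, so H is a hitting set of size 4.
No choice of 3 points meets every block, so 4 is the minimum.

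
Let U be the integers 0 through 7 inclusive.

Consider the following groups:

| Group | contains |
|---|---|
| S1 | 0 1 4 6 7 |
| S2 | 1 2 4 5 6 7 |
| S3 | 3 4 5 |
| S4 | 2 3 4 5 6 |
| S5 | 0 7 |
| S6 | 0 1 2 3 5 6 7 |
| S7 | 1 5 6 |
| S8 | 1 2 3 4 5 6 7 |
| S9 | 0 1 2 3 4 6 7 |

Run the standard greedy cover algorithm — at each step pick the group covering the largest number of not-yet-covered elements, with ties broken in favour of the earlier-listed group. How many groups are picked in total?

2

Greedy: pick S6 (covers 7 new) → pick S1 (covers 1 new). Total picks: 2.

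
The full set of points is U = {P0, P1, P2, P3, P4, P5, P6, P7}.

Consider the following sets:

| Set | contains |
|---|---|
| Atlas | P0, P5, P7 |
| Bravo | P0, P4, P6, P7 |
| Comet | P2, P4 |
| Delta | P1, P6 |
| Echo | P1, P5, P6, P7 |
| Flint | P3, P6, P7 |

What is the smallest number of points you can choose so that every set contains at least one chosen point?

H = {P1, P4, P7} meets every set (each contains at least one member of H), and |H| = 3.
The sets Atlas, Comet, Delta are pairwise disjoint, so any hitting set needs a separate point for each — at least 3. Hence 3 is optimal.

3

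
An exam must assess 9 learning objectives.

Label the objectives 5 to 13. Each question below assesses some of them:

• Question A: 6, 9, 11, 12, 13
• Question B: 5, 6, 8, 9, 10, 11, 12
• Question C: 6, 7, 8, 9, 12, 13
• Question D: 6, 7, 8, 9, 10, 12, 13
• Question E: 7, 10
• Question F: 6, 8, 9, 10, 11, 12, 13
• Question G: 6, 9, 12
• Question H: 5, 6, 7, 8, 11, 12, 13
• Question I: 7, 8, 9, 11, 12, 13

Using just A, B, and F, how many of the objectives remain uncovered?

Union of A, B, F = {5, 6, 8, 9, 10, 11, 12, 13}.
Not covered: 7 — 1 objective.

1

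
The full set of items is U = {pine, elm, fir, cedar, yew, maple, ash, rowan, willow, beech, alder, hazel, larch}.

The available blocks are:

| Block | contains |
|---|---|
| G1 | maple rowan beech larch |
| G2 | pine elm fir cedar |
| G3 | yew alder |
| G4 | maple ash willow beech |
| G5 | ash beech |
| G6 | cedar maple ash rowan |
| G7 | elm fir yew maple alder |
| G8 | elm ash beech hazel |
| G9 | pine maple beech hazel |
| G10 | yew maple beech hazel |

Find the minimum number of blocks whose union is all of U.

5

G1, G4, G6, G7, and G9 cover everything between them: the union {pine, elm, fir, cedar, yew, maple, ash, rowan, willow, beech, alder, hazel, larch} is all of U.
No 4 of the 10 blocks cover everything (all 210 combinations miss at least one item), so 5 is optimal.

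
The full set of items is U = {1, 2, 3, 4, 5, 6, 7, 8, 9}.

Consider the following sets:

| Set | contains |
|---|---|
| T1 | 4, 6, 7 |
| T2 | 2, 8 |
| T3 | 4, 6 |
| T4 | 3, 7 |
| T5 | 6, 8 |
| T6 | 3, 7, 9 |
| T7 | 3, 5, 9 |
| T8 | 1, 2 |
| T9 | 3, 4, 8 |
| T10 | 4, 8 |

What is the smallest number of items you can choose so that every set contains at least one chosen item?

Take H = {2, 3, 4, 8}. Each listed set contains at least one of these, so H is a hitting set of size 4.
No choice of 3 items meets every set, so 4 is the minimum.

4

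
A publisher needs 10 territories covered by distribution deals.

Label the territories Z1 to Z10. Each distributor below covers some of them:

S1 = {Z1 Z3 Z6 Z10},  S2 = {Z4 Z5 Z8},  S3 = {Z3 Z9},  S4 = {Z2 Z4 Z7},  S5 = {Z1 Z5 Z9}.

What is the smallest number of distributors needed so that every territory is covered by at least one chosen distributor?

S1 and S2 and S4 and S5 together: S1 ∪ S2 ∪ S4 ∪ S5 = {Z1, Z2, Z3, Z4, Z5, Z6, Z7, Z8, Z9, Z10} — every territory is covered.
No 3 of the 5 distributors cover everything (all 10 combinations miss at least one territory), so 4 is optimal.

4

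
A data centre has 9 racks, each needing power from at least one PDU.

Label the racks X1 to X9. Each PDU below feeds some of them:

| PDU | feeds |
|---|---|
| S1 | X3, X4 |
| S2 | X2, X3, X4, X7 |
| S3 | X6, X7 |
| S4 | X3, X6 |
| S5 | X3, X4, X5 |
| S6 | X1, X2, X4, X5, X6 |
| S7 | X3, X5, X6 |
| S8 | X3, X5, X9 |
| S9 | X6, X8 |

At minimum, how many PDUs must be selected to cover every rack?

4

S3 and S6 and S8 and S9 together: S3 ∪ S6 ∪ S8 ∪ S9 = {X1, X2, X3, X4, X5, X6, X7, X8, X9} — every rack is covered.
No 3 of the 9 PDUs cover everything (all 84 combinations miss at least one rack), so 4 is optimal.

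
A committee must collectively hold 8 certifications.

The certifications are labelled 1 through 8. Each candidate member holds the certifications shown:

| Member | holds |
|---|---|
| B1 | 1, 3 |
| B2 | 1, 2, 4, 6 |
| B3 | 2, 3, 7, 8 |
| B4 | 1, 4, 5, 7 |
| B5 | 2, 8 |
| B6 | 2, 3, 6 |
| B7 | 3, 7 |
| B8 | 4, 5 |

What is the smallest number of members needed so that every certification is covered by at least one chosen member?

B2 and B3 and B4 together: B2 ∪ B3 ∪ B4 = {1, 2, 3, 4, 5, 6, 7, 8} — every certification is covered.
No 2 of the 8 members cover everything (all 28 combinations miss at least one certification), so 3 is optimal.

3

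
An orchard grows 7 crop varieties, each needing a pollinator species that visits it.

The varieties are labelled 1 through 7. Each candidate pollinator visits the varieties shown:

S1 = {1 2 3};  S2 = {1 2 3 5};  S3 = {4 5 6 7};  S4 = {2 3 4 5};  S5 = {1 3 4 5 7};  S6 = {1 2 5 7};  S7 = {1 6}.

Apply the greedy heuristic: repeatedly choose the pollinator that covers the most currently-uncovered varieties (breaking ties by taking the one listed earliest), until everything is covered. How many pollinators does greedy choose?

Greedy: pick S5 (covers 5 new) → pick S1 (covers 1 new) → pick S3 (covers 1 new). Total picks: 3.
(The true minimum cover uses only 2 pollinators, so greedy is not optimal here.)

3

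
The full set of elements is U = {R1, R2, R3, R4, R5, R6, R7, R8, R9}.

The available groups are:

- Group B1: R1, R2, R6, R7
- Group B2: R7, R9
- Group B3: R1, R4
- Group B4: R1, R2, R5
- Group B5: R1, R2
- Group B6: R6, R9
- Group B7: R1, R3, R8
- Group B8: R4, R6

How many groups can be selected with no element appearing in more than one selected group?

B2, B5, B8 are pairwise disjoint (B2={R7,R9}; B5={R1,R2}; B8={R4,R6}).
Every remaining group overlaps one of these, and no 4 of the listed groups are pairwise disjoint, so 3 is the maximum.

3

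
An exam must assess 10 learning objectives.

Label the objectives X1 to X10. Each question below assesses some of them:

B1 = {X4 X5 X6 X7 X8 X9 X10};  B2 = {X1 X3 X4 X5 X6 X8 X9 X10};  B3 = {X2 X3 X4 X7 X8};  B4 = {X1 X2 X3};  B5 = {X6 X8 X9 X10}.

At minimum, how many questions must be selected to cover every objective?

2

B1 and B4 together: B1 ∪ B4 = {X1, X2, X3, X4, X5, X6, X7, X8, X9, X10} — every objective is covered.
No single question has all 10 objectives (the largest, B2, has 8), so 2 is optimal.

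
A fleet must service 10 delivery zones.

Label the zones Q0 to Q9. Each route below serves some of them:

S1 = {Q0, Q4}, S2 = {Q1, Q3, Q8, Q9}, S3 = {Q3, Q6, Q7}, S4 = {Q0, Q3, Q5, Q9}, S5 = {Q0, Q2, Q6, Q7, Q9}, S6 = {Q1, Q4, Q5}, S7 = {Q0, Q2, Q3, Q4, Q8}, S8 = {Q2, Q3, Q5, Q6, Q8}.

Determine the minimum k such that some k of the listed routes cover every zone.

Take {S5, S6, S8}. Their union is {Q0, Q1, Q2, Q3, Q4, Q5, Q6, Q7, Q8, Q9}, which is all 10 zones.
No 2 of the 8 routes cover everything (all 28 combinations miss at least one zone), so 3 is optimal.

3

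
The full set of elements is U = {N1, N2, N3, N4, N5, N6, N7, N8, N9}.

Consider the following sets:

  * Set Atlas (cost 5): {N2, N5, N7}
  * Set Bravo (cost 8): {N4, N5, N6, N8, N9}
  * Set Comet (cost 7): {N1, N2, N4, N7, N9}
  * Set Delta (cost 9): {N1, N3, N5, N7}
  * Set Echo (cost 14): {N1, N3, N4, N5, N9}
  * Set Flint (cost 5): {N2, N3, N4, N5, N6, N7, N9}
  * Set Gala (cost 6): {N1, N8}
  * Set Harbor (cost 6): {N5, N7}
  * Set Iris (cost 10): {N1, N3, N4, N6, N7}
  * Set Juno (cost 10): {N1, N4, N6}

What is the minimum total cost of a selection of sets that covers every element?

Flint, Gala together cover every element (Flint ∪ Gala = {N1, N2, N3, N4, N5, N6, N7, N8, N9}); total cost 5 + 6 = 11.
No covering selection has total cost below 11.

11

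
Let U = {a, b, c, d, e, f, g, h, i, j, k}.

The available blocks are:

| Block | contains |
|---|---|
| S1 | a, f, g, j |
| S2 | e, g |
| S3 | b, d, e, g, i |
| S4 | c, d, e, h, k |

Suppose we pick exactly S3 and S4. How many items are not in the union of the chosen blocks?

3

Union of S3, S4 = {b, c, d, e, g, h, i, k}.
Not covered: a, f, j — 3 items.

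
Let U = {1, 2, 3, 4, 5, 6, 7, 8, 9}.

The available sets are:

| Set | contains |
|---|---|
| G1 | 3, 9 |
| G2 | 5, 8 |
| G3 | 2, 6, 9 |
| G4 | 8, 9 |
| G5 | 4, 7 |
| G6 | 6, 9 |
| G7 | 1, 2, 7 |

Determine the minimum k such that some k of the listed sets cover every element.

Take {G1, G2, G5, G6, G7}. Their union is {1, 2, 3, 4, 5, 6, 7, 8, 9}, which is all 9 elements.
No 4 of the 7 sets cover everything (all 35 combinations miss at least one element), so 5 is optimal.

5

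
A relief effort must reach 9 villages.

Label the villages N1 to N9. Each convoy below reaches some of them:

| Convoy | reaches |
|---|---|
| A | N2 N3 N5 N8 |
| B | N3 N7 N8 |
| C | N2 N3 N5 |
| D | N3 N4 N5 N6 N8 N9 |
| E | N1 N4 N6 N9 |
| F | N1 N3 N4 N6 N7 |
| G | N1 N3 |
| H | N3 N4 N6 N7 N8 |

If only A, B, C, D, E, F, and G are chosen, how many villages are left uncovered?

0

Union of A, B, C, D, E, F, G = {N1, N2, N3, N4, N5, N6, N7, N8, N9} — that's every village, so 0 are uncovered.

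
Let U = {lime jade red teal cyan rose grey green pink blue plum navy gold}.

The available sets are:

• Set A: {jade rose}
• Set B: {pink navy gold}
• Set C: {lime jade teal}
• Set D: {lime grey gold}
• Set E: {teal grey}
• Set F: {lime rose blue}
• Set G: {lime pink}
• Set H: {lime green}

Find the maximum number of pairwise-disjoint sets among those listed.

4

A, B, E, H are pairwise disjoint (A={jade,rose}; B={pink,navy,gold}; E={teal,grey}; H={lime,green}).
Every remaining set overlaps one of these, and no 5 of the listed sets are pairwise disjoint, so 4 is the maximum.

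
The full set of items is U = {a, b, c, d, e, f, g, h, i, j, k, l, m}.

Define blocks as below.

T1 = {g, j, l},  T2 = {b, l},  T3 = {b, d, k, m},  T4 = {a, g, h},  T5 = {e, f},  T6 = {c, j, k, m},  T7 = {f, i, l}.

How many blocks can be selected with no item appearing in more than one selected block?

4

T2, T4, T5, T6 are pairwise disjoint (T2={b,l}; T4={a,g,h}; T5={e,f}; T6={c,j,k,m}).
Every remaining block overlaps one of these, and no 5 of the listed blocks are pairwise disjoint, so 4 is the maximum.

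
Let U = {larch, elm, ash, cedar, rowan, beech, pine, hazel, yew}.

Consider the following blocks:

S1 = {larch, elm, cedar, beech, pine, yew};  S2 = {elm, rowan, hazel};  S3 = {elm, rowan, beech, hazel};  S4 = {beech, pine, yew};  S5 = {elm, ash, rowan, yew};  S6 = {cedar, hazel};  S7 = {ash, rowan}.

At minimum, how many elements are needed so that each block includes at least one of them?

Take H = {rowan, pine, hazel}. Each listed block contains at least one of these, so H is a hitting set of size 3.
The blocks S4, S6, S7 are pairwise disjoint, so any hitting set needs a separate element for each — at least 3. Hence 3 is optimal.

3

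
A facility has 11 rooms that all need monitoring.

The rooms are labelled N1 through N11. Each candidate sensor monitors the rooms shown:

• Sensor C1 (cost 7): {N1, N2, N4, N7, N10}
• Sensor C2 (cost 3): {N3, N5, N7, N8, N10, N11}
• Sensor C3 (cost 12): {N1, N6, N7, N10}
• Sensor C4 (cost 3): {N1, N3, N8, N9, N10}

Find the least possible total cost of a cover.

25

C1, C2, C3, C4 together cover every room (C1 ∪ C2 ∪ C3 ∪ C4 = {N1, N2, N3, N4, N5, N6, N7, N8, N9, N10, N11}); total cost 7 + 3 + 12 + 3 = 25.
No covering selection has total cost below 25.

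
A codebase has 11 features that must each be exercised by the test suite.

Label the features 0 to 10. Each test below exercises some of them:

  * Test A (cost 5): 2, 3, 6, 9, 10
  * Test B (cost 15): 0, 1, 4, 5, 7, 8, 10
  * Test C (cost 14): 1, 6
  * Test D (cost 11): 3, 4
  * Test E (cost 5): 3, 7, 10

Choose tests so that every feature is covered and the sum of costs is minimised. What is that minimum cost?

A, B together cover every feature (A ∪ B = {0, 1, 2, 3, 4, 5, 6, 7, 8, 9, 10}); total cost 5 + 15 = 20.
No covering selection has total cost below 20.

20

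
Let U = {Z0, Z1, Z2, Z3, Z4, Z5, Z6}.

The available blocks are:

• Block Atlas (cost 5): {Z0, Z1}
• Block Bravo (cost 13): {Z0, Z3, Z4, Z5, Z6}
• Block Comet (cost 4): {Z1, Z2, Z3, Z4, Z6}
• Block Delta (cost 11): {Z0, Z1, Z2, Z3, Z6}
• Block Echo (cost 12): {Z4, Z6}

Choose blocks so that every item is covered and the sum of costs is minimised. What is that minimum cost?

17

Bravo, Comet together cover every item (Bravo ∪ Comet = {Z0, Z1, Z2, Z3, Z4, Z5, Z6}); total cost 13 + 4 = 17.
The greedy pick Comet, Atlas, Bravo costs 22; no covering selection beats 17.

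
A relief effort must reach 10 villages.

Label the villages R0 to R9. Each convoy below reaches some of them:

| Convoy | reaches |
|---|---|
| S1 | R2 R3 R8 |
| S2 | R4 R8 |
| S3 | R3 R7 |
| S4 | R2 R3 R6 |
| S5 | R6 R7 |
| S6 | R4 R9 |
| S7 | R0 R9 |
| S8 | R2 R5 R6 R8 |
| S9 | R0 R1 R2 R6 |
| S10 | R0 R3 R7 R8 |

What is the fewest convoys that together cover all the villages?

4

S3 and S6 and S8 and S9 together: S3 ∪ S6 ∪ S8 ∪ S9 = {R0, R1, R2, R3, R4, R5, R6, R7, R8, R9} — every village is covered.
No 3 of the 10 convoys cover everything (all 120 combinations miss at least one village), so 4 is optimal.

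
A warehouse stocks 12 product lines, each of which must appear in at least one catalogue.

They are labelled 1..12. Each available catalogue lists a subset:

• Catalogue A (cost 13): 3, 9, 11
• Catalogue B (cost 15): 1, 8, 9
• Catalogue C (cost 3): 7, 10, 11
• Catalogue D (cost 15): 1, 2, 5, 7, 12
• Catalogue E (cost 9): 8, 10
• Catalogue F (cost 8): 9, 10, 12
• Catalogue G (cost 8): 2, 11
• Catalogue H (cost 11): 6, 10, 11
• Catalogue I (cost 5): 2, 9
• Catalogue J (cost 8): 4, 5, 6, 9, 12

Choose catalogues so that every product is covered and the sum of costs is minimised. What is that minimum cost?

44

A, B, C, I, J together cover every product (A ∪ B ∪ C ∪ I ∪ J = {1, 2, 3, 4, 5, 6, 7, 8, 9, 10, 11, 12}); total cost 13 + 15 + 3 + 5 + 8 = 44.
No covering selection has total cost below 44.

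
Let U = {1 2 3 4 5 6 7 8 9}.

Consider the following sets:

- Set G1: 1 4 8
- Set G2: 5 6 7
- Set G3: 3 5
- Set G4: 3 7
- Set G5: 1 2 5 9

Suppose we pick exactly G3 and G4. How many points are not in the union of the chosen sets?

6

Union of G3, G4 = {3, 5, 7}.
Not covered: 1, 2, 4, 6, 8, 9 — 6 points.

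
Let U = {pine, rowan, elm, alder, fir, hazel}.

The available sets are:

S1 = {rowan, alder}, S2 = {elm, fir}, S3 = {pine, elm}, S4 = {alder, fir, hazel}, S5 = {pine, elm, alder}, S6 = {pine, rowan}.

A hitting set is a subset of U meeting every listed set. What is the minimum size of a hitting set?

Take H = {pine, alder, fir}. Each listed set contains at least one of these, so H is a hitting set of size 3.
No choice of 2 points meets every set, so 3 is the minimum.

3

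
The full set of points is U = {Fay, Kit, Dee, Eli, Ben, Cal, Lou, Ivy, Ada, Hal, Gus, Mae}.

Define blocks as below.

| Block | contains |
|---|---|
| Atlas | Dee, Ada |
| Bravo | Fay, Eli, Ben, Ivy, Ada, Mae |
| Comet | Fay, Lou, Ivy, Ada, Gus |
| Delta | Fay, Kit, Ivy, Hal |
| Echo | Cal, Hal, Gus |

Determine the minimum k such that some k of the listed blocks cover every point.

Take {Atlas, Bravo, Comet, Delta, Echo}. Their union is {Fay, Kit, Dee, Eli, Ben, Cal, Lou, Ivy, Ada, Hal, Gus, Mae}, which is all 12 points.
No 4 of the 5 blocks cover everything (all 5 combinations miss at least one point), so 5 is optimal.

5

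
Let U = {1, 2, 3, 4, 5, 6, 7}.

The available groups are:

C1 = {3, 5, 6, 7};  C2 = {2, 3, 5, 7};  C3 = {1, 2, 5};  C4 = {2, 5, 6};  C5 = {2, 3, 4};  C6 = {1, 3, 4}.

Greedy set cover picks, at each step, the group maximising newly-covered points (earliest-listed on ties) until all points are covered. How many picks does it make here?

Greedy: pick C1 (covers 4 new) → pick C3 (covers 2 new) → pick C5 (covers 1 new). Total picks: 3.

3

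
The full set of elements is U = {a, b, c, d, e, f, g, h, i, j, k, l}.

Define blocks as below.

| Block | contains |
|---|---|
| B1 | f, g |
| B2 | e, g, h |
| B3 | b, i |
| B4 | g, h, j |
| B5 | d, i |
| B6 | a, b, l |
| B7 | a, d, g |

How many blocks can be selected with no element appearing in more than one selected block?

B1, B5, B6 are pairwise disjoint (B1={f,g}; B5={d,i}; B6={a,b,l}).
Every remaining block overlaps one of these, and no 4 of the listed blocks are pairwise disjoint, so 3 is the maximum.

3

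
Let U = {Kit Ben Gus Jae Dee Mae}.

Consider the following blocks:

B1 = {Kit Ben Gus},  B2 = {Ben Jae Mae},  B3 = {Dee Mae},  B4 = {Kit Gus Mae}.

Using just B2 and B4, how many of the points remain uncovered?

Union of B2, B4 = {Kit, Ben, Gus, Jae, Mae}.
Not covered: Dee — 1 point.

1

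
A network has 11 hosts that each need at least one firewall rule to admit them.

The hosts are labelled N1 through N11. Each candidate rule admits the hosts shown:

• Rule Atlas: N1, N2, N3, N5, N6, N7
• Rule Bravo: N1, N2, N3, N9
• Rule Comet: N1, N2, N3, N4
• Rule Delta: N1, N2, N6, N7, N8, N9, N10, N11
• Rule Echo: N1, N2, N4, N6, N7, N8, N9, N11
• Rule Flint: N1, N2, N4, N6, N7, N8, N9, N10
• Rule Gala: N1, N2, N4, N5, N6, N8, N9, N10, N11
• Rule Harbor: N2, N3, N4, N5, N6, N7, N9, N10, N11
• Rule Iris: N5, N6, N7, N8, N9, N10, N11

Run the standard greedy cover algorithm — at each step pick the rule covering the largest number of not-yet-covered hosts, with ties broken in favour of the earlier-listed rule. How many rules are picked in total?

2

Greedy: pick Gala (covers 9 new) → pick Atlas (covers 2 new). Total picks: 2.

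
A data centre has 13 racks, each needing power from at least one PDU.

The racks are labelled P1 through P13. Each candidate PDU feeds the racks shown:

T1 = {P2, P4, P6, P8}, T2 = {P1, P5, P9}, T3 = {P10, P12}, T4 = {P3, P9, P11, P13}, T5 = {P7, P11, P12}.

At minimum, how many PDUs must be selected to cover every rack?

Take {T1, T2, T3, T4, T5}. Their union is {P1, P2, P3, P4, P5, P6, P7, P8, P9, P10, P11, P12, P13}, which is all 13 racks.
No 4 of the 5 PDUs cover everything (all 5 combinations miss at least one rack), so 5 is optimal.

5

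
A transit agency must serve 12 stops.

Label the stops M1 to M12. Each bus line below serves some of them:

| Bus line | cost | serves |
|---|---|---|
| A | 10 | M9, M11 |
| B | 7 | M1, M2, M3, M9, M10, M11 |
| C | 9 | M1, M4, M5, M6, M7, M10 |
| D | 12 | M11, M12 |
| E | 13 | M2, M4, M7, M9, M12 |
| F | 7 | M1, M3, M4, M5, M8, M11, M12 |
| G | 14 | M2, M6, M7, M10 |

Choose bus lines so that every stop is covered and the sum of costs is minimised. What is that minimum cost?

B, C, F together cover every stop (B ∪ C ∪ F = {M1, M2, M3, M4, M5, M6, M7, M8, M9, M10, M11, M12}); total cost 7 + 9 + 7 = 23.
No covering selection has total cost below 23.

23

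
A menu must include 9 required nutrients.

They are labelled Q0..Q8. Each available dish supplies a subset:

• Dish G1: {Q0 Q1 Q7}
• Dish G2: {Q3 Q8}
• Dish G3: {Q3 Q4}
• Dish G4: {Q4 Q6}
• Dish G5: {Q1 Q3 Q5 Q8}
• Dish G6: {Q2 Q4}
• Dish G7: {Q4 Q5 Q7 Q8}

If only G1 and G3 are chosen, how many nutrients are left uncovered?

4

Union of G1, G3 = {Q0, Q1, Q3, Q4, Q7}.
Not covered: Q2, Q5, Q6, Q8 — 4 nutrients.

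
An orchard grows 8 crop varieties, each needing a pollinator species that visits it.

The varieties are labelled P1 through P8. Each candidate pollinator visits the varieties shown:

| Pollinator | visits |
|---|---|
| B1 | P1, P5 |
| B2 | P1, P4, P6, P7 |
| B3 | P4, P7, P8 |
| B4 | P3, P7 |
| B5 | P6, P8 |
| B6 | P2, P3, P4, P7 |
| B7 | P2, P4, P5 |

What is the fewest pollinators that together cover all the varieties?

Take {B1, B5, B6}. Their union is {P1, P2, P3, P4, P5, P6, P7, P8}, which is all 8 varieties.
No 2 of the 7 pollinators cover everything (all 21 combinations miss at least one variety), so 3 is optimal.

3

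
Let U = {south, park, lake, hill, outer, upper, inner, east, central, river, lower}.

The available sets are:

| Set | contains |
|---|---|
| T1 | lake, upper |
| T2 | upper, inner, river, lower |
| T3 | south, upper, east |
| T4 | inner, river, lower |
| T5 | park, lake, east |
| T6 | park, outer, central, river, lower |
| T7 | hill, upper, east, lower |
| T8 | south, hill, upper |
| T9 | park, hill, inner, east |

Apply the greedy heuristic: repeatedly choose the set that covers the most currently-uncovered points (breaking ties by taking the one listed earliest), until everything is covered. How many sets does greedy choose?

Greedy: pick T6 (covers 5 new) → pick T3 (covers 3 new) → pick T9 (covers 2 new) → pick T1 (covers 1 new). Total picks: 4.

4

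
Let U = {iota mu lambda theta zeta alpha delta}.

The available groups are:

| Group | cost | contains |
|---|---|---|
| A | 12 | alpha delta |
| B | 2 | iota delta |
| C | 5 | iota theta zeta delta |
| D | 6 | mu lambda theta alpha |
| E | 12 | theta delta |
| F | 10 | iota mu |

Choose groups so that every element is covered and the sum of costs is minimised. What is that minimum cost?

11

C, D together cover every element (C ∪ D = {iota, mu, lambda, theta, zeta, alpha, delta}); total cost 5 + 6 = 11.
The greedy pick B, D, C costs 13; no covering selection beats 11.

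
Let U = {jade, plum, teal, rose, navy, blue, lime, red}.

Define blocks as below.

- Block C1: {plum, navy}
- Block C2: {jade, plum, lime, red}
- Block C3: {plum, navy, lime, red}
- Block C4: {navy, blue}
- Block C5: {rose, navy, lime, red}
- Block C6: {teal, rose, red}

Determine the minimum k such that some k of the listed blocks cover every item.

Take {C2, C4, C6}. Their union is {jade, plum, teal, rose, navy, blue, lime, red}, which is all 8 items.
Only C2 contains jade, so C2 is forced; the remaining 4 items need at least 2 more blocks (each remaining block adds at most 2) — so at least 3 blocks are needed, and 3 is optimal.

3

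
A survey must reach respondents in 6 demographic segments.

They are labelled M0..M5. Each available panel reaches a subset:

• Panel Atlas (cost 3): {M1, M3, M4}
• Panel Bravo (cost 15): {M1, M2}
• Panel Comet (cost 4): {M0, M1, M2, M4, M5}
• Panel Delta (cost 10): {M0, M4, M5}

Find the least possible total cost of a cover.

7

Atlas, Comet together cover every segment (Atlas ∪ Comet = {M0, M1, M2, M3, M4, M5}); total cost 3 + 4 = 7.
No covering selection has total cost below 7.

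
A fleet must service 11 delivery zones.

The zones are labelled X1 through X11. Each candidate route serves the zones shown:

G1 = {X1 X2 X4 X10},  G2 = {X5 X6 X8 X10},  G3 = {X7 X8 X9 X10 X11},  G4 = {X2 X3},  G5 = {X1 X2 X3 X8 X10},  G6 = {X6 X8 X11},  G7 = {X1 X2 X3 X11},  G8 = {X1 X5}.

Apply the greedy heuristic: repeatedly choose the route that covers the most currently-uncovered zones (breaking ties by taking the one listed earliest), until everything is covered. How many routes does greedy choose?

Greedy: pick G3 (covers 5 new) → pick G1 (covers 3 new) → pick G2 (covers 2 new) → pick G4 (covers 1 new). Total picks: 4.

4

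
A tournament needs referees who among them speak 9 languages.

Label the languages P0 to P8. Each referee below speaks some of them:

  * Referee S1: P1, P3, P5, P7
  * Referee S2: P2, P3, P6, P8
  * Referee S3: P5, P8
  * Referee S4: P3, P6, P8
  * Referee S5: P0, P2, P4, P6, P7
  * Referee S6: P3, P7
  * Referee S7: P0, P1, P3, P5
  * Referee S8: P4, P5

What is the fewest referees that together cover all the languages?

3

Take {S3, S5, S7}. Their union is {P0, P1, P2, P3, P4, P5, P6, P7, P8}, which is all 9 languages.
No 2 of the 8 referees cover everything (all 28 combinations miss at least one language), so 3 is optimal.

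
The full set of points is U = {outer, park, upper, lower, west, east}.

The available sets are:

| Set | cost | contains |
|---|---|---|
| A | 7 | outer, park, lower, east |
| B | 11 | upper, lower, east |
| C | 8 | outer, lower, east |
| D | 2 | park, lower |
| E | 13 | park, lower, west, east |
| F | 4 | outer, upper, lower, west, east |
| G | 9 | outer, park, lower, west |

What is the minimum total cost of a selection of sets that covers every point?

6

D, F together cover every point (D ∪ F = {outer, park, upper, lower, west, east}); total cost 2 + 4 = 6.
No covering selection has total cost below 6.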